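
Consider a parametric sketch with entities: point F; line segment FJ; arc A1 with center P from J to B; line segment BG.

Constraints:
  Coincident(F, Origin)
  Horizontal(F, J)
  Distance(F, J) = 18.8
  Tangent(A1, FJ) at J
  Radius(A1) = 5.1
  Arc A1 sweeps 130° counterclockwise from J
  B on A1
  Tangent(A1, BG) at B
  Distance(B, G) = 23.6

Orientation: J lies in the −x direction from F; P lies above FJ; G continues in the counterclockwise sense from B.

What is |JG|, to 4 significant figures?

28.75

F is at the origin; FJ is horizontal with |FJ| = 18.8 and J on the −x side, so J = (-18.80, 0.000). The tangent condition forces PJ to be normal to FJ, so P = J + (0, 5.1) = (-18.80, 5.100). On A1, J sits at bearing -90° from P; a 130° counterclockwise sweep puts B at bearing 40°, so B = P + 5.1·(cos 40°, sin 40°) = (-14.89, 8.378). The tangent condition forces PB to be normal to BG, so BG runs along (−sin 40°, cos 40°); with |BG| = 23.6, G = (-30.06, 26.46). Then |JG| = |G − J| = 28.75.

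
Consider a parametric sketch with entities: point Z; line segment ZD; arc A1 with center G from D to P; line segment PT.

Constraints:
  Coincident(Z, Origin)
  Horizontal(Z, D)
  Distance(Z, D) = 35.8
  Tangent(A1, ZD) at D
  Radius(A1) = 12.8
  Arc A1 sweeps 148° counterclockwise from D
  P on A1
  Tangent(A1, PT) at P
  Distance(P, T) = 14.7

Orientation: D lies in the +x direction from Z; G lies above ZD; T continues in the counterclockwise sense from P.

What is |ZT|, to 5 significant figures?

43.541

Z is at the origin; Z and D share the same y with |ZD| = 35.8 and D on the +x side, so D = (35.800, 0.0000). The tangent condition forces GD to be normal to ZD, so G = D + (0, 12.8) = (35.800, 12.800). On A1, D sits at bearing -90° from G; a 148° counterclockwise sweep puts P at bearing 58°, so P = G + 12.8·(cos 58°, sin 58°) = (42.583, 23.655). Since A1 is tangent to PT there, GP ⟂ PT, so PT runs along (−sin 58°, cos 58°); with |PT| = 14.7, T = (30.117, 31.445). Then |ZT| = |T − Z| = 43.541.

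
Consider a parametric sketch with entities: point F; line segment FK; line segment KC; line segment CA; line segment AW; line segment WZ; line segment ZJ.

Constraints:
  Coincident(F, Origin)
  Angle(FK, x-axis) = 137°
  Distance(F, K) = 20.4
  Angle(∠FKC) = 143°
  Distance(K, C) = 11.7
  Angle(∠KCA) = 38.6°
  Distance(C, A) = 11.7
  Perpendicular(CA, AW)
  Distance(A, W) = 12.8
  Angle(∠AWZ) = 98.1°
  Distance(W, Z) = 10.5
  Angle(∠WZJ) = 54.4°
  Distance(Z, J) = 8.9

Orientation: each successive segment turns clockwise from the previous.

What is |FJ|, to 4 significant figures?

24.17

∠AWZ = 98.1° gives WZ at 146.7° from the x-axis; with |WZ| = 10.5, Z = (-25.42, 13.86). ∠WZJ = 54.4° gives ZJ at 21.10° from the x-axis; with |ZJ| = 8.9, J = (-17.11, 17.06). Then |FJ| = |J − F| = 24.17.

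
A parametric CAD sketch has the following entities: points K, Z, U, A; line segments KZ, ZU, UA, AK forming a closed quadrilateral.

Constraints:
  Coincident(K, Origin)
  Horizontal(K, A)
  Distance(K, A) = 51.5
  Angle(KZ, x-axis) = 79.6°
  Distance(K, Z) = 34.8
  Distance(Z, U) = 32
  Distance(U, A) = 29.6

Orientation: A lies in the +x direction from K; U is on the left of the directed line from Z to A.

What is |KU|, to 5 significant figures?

45.316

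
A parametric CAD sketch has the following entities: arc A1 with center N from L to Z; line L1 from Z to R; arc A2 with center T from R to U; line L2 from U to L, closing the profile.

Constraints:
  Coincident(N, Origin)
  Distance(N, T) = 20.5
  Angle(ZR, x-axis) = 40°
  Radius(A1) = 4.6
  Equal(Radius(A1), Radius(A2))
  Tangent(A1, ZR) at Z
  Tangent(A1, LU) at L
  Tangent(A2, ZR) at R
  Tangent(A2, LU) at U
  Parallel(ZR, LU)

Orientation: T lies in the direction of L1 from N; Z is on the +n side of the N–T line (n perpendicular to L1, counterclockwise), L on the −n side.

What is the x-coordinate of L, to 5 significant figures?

2.9568

N is at the origin and T lies 20.5 along u from N, so T = 20.5·u = (15.704, 13.177). Tangency of A1 to both parallel lines with radius 4.6 puts Z and L at N ± 4.6·n: Z = (-2.9568, 3.5238), L = (2.9568, -3.5238). So L.x = 2.9568.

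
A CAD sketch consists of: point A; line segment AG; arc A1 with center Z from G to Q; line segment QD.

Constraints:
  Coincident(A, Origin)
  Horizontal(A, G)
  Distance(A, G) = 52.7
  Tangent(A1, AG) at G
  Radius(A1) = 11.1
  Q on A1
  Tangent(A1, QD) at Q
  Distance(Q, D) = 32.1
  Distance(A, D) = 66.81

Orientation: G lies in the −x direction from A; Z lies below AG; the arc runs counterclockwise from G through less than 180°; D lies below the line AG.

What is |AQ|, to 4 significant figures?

64.73

Checks: |AG| = 52.70 ✓; |ZQ| = 11.10 ✓; ∠(ZQ, QD) = 90.00° ✓; |QD| = 32.10 ✓; |AD| = 66.81 ✓.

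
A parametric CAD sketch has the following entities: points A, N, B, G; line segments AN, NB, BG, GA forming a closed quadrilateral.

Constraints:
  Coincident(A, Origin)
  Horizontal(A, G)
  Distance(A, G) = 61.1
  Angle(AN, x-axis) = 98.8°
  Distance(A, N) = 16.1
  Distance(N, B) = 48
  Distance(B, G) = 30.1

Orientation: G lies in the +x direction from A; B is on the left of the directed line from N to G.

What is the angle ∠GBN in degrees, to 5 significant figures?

112.02°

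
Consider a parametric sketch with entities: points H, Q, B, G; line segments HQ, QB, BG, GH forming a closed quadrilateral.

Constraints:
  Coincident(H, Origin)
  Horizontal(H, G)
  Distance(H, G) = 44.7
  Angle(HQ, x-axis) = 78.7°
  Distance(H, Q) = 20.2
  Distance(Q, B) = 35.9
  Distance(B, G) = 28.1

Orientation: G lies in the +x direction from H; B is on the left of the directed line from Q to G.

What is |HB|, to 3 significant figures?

47.7

H is at the origin; HG is horizontal with |HG| = 44.7 and G in +x, so G = (44.7, 0). HQ runs at 78.7° with |HQ| = 20.2, so Q = (3.96, 19.8). B is determined by |QB| = 35.9 and |BG| = 28.1 together: it lies at the intersection of circle(Q, 35.9) and circle(G, 28.1). With |QG| = 45.3, the foot of the radical line on QG is 28.2 from Q and the perpendicular offset is √(35.9² − 28.2²) = 22.3. Taking the left-of-QG solution: B = (39.0, 27.5).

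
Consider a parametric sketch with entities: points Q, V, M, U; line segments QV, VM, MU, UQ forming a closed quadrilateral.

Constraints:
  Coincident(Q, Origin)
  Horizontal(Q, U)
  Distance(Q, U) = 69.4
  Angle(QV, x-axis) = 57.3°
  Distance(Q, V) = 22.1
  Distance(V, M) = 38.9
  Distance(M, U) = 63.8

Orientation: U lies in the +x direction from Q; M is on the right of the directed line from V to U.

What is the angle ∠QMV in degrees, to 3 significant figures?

28.3°

Q is at the origin; Q and U share the same y with |QU| = 69.4 and U in +x, so U = (69.4, 0). QV runs at 57.3° with |QV| = 22.1, so V = (11.9, 18.6). M is determined by |VM| = 38.9 and |MU| = 63.8 together: it lies at the intersection of circle(V, 38.9) and circle(U, 63.8). With |VU| = 60.4, the foot of the radical line on VU is 9.03 from V and the perpendicular offset is √(38.9² − 9.03²) = 37.8. Taking the right-of-VU solution: M = (8.88, -20.2).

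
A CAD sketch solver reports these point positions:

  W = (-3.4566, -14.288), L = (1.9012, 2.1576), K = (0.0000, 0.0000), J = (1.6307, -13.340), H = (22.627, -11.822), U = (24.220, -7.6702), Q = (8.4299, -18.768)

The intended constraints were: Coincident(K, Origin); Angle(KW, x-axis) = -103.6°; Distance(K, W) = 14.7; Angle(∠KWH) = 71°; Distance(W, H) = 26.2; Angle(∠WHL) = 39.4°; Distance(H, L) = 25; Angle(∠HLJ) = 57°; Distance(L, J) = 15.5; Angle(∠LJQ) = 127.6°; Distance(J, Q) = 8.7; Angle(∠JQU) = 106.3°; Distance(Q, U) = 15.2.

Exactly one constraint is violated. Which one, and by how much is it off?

Distance(Q, U) = 15.2 — off by 4.10.

K = (0.00, 0.00) ✓; KW at -103.6° ✓; |KW| = 14.70 ✓; ∠KWH = 71.00° ✓; |WH| = 26.20 ✓; ∠WHL = 39.40° ✓; |HL| = 25.00 ✓; ∠HLJ = 57.00° ✓; |LJ| = 15.50 ✓; ∠LJQ = 127.6° ✓; |JQ| = 8.700 ✓; ∠JQU = 106.3° ✓; |QU| = 19.30 ✗.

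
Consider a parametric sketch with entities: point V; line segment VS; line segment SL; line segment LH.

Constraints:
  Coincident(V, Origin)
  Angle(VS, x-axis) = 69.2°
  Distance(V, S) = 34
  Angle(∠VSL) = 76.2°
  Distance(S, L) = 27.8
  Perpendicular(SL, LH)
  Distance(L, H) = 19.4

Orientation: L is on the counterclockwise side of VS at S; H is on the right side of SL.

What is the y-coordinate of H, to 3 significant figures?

54.4

V is at the origin; VS runs at 69.2° with length 34.0, so S = 34.0·(cos 69.2°, sin 69.2°) = (12.1, 31.8). ∠VSL = 76.2°, so SL runs at 69.2° + (180° − 76.2°) = 173° from the x-axis; with |SL| = 27.8, L = S + 27.8·(cos 173°, sin 173°) = (-15.5, 35.2). SL ⟂ LH; with |LH| = 19.4 on the right of SL, H = L + 19.4·(0.122, 0.993) = (-13.2, 54.4). So H.y = 54.4.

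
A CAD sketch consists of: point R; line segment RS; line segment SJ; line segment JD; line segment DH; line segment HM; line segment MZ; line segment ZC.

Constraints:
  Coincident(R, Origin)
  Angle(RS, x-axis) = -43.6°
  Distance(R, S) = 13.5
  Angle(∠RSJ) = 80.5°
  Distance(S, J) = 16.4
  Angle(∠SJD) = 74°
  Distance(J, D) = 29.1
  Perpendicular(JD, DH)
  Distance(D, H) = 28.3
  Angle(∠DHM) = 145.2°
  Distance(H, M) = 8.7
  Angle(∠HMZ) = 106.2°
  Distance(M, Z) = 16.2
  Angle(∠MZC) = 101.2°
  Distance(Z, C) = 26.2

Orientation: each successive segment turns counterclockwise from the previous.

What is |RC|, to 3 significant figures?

7.26

R is at the origin; RS runs at -43.6° with length 13.5, so S = (9.78, -9.31). ∠RSJ = 80.5° gives SJ at 55.9° from the x-axis; with |SJ| = 16.4, J = (19.0, 4.27). ∠SJD = 74.0° gives JD at 162° from the x-axis; with |JD| = 29.1, D = (-8.69, 13.3). JD ⟂ DH, so DH runs at -108°; with |DH| = 28.3, H = (-17.5, -13.6). ∠DHM = 145.2° gives HM at -73.3° from the x-axis; with |HM| = 8.7, M = (-15.0, -21.9). ∠HMZ = 106.2° gives MZ at 0.500° from the x-axis; with |MZ| = 16.2, Z = (1.22, -21.8). ∠MZC = 101.2° gives ZC at 79.3° from the x-axis; with |ZC| = 26.2, C = (6.08, 3.96). Then |RC| = |C − R| = 7.26.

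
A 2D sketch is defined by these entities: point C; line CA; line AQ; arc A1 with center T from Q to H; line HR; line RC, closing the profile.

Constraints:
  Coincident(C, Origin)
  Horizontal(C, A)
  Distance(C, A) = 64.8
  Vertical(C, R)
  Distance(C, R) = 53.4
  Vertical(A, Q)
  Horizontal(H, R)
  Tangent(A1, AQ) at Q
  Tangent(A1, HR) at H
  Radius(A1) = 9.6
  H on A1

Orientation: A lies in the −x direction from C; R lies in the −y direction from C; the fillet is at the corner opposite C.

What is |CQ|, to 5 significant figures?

78.214

C is at the origin; CA is horizontal with |CA| = 64.8 and A on the −x side, so A = (-64.800, 0.0000). CR is vertical with |CR| = 53.4 and R on the −y side, so R = (0.0000, -53.400). The virtual corner opposite C is at (-64.800, -53.400). A1 meets AQ tangentially, so TQ is at right angles to AQ and A1 meets HR tangentially, so TH is at right angles to HR, with radius 9.6, so the center T sits 9.6 in from both sides at T = (-55.200, -43.800). That places the tangent points at Q = (-64.800, -43.800) on AQ and H = (-55.200, -53.400) on HR. Then |CQ| = |Q − C| = 78.214.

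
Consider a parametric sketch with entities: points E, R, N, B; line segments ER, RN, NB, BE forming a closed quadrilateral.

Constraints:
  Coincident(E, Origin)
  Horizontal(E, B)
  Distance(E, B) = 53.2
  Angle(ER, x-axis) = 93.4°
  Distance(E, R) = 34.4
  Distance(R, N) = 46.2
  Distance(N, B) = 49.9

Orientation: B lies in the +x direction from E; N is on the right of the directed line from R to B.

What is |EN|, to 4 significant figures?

12.28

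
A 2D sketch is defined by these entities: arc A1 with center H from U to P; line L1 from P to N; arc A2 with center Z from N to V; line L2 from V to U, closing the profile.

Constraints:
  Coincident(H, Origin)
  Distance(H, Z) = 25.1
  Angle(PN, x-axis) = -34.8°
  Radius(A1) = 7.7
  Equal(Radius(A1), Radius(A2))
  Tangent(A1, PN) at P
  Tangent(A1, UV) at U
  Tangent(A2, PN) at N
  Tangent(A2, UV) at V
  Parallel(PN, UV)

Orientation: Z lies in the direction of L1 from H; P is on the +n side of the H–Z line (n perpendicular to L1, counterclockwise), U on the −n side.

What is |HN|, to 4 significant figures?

26.25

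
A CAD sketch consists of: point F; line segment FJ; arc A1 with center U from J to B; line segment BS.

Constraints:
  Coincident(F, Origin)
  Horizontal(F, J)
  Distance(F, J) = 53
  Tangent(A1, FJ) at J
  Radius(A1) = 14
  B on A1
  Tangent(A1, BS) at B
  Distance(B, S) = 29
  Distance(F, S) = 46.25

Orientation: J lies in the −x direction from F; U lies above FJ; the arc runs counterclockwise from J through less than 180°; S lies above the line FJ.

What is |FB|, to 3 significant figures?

41.0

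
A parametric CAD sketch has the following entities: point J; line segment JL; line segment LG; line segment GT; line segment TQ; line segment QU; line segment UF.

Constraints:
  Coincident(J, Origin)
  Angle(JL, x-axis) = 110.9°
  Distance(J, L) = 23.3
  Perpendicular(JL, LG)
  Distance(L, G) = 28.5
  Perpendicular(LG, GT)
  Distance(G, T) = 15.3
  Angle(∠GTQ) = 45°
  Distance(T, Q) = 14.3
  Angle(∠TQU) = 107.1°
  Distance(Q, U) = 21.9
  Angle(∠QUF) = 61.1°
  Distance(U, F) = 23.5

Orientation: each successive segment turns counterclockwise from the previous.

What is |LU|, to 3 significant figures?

31.9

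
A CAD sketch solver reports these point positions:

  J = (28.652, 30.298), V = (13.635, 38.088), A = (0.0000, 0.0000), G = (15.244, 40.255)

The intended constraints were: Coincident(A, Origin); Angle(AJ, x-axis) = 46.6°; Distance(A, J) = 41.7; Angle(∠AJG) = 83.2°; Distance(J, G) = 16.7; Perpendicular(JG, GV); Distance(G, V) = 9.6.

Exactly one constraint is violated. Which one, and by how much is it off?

Distance(G, V) = 9.6 — off by 6.90.

A = (0.00, 0.00) ✓; AJ at 46.60° ✓; |AJ| = 41.70 ✓; ∠AJG = 83.20° ✓; |JG| = 16.70 ✓; ∠(JG, GV) = 90.00° ✓; |GV| = 2.699 ✗.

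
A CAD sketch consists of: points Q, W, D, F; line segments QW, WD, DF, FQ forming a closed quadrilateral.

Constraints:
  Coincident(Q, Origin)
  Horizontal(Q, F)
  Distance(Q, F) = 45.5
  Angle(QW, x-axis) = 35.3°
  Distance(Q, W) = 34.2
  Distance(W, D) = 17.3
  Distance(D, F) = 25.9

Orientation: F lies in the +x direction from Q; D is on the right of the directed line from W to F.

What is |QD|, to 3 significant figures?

20.5

Checks: |QF| = 45.50 ✓; |QW| = 34.20 ✓; |WD| = 17.30 ✓; |DF| = 25.90 ✓.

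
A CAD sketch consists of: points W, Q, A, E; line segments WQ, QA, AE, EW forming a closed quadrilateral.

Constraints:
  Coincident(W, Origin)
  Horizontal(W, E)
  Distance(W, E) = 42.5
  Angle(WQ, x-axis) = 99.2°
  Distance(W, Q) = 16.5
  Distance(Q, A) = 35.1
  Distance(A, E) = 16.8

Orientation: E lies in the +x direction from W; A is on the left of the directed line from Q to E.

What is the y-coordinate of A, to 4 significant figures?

13.38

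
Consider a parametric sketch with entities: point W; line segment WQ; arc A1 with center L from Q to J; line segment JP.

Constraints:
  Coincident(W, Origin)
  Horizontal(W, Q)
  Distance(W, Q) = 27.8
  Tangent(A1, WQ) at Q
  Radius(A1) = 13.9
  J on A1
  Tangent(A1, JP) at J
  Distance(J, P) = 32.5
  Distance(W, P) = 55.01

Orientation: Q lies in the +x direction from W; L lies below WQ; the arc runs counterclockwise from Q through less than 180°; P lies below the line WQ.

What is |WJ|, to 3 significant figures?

23.4

W is at the origin; W and Q share the same y with |WQ| = 27.8 and Q on the +x side, so Q = (27.8, 0.00). Tangency of A1 to WQ means the radius LQ is perpendicular to WQ, so L = Q + (0, -13.9) = (27.8, -13.9). Since LJ ⟂ JP (tangency), |LP| = √(13.9² + 32.5²) = 35.3 regardless of where J sits on A1. So P lies on both circle(W, 55.01) and circle(L, 35.3); the below-WQ intersection is P = (24.8, -49.1). J is the foot of the tangent from P: J = (14.6, -18.3).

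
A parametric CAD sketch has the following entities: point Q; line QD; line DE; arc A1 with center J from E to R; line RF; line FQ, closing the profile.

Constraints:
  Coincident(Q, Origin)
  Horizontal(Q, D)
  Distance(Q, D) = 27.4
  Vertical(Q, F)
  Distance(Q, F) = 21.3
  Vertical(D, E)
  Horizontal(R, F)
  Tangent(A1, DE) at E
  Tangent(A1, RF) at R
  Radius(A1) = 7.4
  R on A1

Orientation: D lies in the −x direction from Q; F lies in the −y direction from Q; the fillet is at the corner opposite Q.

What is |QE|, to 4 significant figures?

30.72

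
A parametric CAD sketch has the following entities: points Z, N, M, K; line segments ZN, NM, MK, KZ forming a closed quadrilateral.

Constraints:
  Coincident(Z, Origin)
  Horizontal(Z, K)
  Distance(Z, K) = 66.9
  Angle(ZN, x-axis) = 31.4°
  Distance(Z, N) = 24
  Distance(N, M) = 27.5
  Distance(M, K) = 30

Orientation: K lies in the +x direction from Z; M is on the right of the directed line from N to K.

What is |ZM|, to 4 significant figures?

39.10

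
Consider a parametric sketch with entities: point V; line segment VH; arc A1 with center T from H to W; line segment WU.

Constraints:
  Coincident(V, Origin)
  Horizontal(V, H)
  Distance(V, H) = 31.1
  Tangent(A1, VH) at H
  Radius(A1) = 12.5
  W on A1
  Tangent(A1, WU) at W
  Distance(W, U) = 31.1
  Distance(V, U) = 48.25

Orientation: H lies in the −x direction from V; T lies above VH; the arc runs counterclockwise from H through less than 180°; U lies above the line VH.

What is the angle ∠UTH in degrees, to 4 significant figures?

160.2°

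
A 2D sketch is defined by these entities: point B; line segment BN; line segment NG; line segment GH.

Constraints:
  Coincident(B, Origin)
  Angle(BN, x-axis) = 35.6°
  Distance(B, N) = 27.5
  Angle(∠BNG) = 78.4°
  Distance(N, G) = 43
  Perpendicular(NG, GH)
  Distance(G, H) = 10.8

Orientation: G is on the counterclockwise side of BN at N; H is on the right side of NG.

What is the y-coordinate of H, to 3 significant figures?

53.1

B is at the origin; BN runs at 35.6° with length 27.5, so N = 27.5·(cos 35.6°, sin 35.6°) = (22.4, 16.0). ∠BNG = 78.4°, so NG runs at 35.6° + (180° − 78.4°) = 137° from the x-axis; with |NG| = 43.0, G = N + 43.0·(cos 137°, sin 137°) = (-9.19, 45.2). NG is perpendicular to GH; with |GH| = 10.8 on the right of NG, H = G + 10.8·(0.679, 0.734) = (-1.85, 53.1). So H.y = 53.1.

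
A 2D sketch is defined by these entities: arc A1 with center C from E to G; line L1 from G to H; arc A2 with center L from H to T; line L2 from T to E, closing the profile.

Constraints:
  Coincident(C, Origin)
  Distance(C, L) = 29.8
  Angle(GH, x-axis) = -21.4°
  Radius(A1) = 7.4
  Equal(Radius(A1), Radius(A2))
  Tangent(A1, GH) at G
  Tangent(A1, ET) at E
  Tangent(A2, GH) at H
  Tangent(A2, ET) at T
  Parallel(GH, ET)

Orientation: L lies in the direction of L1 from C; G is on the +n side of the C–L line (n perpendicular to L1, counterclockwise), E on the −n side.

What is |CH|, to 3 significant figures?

30.7

Tangency of A1 to both parallel lines with radius 7.4 puts G and E at C ± 7.4·n: G = (2.70, 6.89), E = (-2.70, -6.89). Equal radii place H and T the same way about L: H = L + 7.4·n = (30.4, -3.98), T = L − 7.4·n = (25.0, -17.8). Then |CH| = |H − C| = 30.7.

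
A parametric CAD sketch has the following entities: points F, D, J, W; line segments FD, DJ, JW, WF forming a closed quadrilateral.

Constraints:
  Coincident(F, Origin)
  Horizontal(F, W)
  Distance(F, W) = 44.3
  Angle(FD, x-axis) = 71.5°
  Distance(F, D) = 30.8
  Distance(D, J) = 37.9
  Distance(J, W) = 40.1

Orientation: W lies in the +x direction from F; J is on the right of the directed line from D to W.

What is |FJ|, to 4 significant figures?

9.823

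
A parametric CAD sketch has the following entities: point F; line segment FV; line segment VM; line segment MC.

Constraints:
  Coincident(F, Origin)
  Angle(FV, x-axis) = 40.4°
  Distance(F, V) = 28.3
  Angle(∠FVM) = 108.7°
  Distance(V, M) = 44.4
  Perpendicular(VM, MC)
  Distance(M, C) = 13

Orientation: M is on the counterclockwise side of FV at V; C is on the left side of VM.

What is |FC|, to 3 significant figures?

55.2

F is at the origin; FV runs at 40.4° with length 28.3, so V = 28.3·(cos 40.4°, sin 40.4°) = (21.6, 18.3). ∠FVM = 108.7°, so VM runs at 40.4° + (180° − 108.7°) = 112° from the x-axis; with |VM| = 44.4, M = V + 44.4·(cos 112°, sin 112°) = (5.13, 59.6). VM ⟂ MC; with |MC| = 13.0 on the left of VM, C = M + 13.0·(-0.929, -0.370) = (-6.94, 54.8). Then |FC| = |C − F| = 55.2.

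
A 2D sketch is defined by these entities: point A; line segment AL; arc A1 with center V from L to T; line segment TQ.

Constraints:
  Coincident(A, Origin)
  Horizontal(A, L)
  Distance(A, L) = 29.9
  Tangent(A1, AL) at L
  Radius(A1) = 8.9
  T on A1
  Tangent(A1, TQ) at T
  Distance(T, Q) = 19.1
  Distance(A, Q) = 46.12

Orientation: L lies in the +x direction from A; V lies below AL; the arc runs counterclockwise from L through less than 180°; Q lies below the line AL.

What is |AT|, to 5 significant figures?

27.484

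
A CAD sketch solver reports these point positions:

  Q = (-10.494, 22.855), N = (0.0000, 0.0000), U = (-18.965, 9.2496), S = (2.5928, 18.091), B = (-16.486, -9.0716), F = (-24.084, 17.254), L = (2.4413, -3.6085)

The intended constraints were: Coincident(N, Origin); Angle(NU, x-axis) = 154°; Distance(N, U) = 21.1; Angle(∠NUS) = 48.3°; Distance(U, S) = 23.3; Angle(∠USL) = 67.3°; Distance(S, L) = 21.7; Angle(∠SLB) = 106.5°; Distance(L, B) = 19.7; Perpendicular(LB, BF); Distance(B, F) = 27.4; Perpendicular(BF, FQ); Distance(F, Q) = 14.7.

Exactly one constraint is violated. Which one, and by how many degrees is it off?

Perpendicular(BF, FQ) — off by 6.30°.

N = (0.00, 0.00) ✓; NU at 154.0° ✓; |NU| = 21.10 ✓; ∠NUS = 48.30° ✓; |US| = 23.30 ✓; ∠USL = 67.30° ✓; |SL| = 21.70 ✓; ∠SLB = 106.5° ✓; |LB| = 19.70 ✓; ∠(LB, BF) = 90.00° ✓; |BF| = 27.40 ✓; ∠(BF, FQ) = 83.70° ✗; |FQ| = 14.70 ✓.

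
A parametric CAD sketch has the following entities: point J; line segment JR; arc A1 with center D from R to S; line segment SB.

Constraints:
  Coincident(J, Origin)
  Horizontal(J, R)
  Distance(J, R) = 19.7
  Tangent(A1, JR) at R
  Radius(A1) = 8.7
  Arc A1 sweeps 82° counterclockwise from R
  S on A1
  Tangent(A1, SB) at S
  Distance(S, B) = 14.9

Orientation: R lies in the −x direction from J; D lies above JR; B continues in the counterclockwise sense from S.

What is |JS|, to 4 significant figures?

13.38

J is at the origin; JR is horizontal with |JR| = 19.7 and R on the −x side, so R = (-19.70, 0.000). Tangency of A1 to JR means the radius DR is perpendicular to JR, so D = R + (0, 8.7) = (-19.70, 8.700). On A1, R sits at bearing -90° from D; an 82° counterclockwise sweep puts S at bearing -8°, so S = D + 8.7·(cos -8°, sin -8°) = (-11.08, 7.489). Then |JS| = |S − J| = 13.38.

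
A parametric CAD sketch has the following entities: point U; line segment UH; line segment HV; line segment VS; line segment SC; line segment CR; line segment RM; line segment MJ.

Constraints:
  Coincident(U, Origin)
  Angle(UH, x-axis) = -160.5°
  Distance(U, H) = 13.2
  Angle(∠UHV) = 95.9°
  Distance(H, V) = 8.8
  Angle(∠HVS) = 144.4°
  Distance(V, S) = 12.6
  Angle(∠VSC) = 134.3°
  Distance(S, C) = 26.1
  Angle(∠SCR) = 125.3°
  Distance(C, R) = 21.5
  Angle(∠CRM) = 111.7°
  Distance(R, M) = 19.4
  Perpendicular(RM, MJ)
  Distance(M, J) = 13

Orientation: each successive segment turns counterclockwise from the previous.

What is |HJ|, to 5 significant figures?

28.644

U is at the origin; UH runs at -160.5° with length 13.2, so H = (-12.443, -4.4063). ∠UHV = 95.9° gives HV at -76.400° from the x-axis; with |HV| = 8.8, V = (-10.374, -12.960). ∠HVS = 144.4° gives VS at -40.800° from the x-axis; with |VS| = 12.6, S = (-0.83548, -21.193). ∠VSC = 134.3° gives SC at 4.9000° from the x-axis; with |SC| = 26.1, C = (25.169, -18.963). ∠SCR = 125.3° gives CR at 59.600° from the x-axis; with |CR| = 21.5, R = (36.049, -0.41918). ∠CRM = 111.7° gives RM at 127.90° from the x-axis; with |RM| = 19.4, M = (24.132, 14.889). The perpendicularity gives MJ at right angles to RM, so MJ runs at -142.10°; with |MJ| = 13.0, J = (13.874, 6.9033). Then |HJ| = |J − H| = 28.644.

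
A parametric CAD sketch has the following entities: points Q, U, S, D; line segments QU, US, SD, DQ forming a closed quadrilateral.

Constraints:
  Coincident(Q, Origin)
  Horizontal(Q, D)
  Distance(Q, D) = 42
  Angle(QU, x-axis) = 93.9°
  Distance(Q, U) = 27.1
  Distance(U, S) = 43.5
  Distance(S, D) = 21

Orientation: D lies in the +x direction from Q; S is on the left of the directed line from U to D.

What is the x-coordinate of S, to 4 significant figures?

41.23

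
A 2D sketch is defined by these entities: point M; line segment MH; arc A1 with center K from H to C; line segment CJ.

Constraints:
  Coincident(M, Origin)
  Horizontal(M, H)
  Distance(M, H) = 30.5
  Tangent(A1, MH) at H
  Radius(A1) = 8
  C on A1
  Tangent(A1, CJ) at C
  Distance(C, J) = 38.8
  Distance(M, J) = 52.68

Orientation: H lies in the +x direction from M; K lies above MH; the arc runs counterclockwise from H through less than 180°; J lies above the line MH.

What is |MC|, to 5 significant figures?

39.487

M is at the origin; MH is horizontal with |MH| = 30.5 and H on the +x side, so H = (30.500, 0.0000). Tangency of A1 to MH means the radius KH is perpendicular to MH, so K = H + (0, 8) = (30.500, 8.0000). Since KC ⟂ CJ (tangency), |KJ| = √(8.0² + 38.8²) = 39.616 regardless of where C sits on A1. So J lies on both circle(M, 52.68) and circle(K, 39.616); the above-MH intersection is J = (23.729, 47.033). C is the foot of the tangent from J: C = (37.944, 10.931).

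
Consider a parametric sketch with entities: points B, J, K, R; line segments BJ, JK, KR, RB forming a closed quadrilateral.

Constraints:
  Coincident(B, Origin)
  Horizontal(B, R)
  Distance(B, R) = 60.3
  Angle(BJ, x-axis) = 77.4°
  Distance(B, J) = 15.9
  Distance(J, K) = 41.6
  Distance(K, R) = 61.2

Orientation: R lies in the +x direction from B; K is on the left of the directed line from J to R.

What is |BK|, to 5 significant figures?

56.806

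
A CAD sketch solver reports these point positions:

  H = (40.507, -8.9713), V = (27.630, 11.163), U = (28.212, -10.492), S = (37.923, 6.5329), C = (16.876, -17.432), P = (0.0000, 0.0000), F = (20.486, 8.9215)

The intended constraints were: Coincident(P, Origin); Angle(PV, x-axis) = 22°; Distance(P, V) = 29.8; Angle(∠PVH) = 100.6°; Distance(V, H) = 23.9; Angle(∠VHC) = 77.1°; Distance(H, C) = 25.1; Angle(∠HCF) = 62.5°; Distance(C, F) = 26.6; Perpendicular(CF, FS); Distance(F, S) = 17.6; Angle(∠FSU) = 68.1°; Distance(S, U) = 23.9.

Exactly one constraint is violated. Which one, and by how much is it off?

Distance(S, U) = 23.9 — off by 4.30.

P = (0.00, 0.00) ✓; PV at 22.00° ✓; |PV| = 29.80 ✓; ∠PVH = 100.6° ✓; |VH| = 23.90 ✓; ∠VHC = 77.10° ✓; |HC| = 25.10 ✓; ∠HCF = 62.50° ✓; |CF| = 26.60 ✓; ∠(CF, FS) = 90.00° ✓; |FS| = 17.60 ✓; ∠FSU = 68.10° ✓; |SU| = 19.60 ✗.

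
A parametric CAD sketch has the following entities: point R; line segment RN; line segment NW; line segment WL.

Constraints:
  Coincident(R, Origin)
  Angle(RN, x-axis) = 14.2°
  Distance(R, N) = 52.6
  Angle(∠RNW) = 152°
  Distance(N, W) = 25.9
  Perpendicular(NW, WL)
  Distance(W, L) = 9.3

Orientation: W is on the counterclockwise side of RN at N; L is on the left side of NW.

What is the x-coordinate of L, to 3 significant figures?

63.9

∠RNW = 152.0°, so NW runs at 14.2° + (180° − 152.0°) = 42.2° from the x-axis; with |NW| = 25.9, W = N + 25.9·(cos 42.2°, sin 42.2°) = (70.2, 30.3). NW ⟂ WL; with |WL| = 9.3 on the left of NW, L = W + 9.3·(-0.672, 0.741) = (63.9, 37.2). So L.x = 63.9.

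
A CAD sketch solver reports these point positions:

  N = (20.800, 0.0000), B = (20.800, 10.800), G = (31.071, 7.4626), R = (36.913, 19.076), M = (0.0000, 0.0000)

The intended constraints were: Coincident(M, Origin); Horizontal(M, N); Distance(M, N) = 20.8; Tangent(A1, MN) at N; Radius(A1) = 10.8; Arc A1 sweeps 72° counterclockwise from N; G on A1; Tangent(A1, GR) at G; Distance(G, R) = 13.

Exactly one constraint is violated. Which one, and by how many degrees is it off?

Tangent(A1, GR) at G — off by 8.70°.

M = (0.00, 0.00) ✓; M.y = 0.00, N.y = 0.00 ✓; |MN| = 20.80 ✓; ∠(BN, NM) = 90.00° ✓; |BN| = 10.80 ✓; bearing(B→G) − bearing(B→N) = 72.00° ✓; |BG| = 10.80 ✓; ∠(BG, GR) = 98.70° ✗; |GR| = 13.00 ✓.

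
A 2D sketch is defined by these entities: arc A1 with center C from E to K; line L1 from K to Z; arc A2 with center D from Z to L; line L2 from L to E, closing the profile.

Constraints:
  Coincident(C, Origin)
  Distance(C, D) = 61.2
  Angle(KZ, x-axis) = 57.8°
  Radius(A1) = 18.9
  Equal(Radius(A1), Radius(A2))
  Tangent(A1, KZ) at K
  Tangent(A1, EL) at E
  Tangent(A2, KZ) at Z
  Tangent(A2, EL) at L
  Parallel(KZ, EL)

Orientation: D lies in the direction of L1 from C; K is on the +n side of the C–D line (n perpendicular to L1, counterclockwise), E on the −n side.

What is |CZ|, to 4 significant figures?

64.05

The slot axis is L1's direction at 57.8°, so u = (cos 57.8°, sin 57.8°) = (0.5329, 0.8462) and n = (−sin 57.8°, cos 57.8°) = (-0.8462, 0.5329). C is at the origin and D lies 61.2 along u from C, so D = 61.2·u = (32.61, 51.79). Tangency of A1 to both parallel lines with radius 18.9 puts K and E at C ± 18.9·n: K = (-15.99, 10.07), E = (15.99, -10.07). Equal radii place Z and L the same way about D: Z = D + 18.9·n = (16.62, 61.86), L = D − 18.9·n = (48.61, 41.72). Then |CZ| = |Z − C| = 64.05.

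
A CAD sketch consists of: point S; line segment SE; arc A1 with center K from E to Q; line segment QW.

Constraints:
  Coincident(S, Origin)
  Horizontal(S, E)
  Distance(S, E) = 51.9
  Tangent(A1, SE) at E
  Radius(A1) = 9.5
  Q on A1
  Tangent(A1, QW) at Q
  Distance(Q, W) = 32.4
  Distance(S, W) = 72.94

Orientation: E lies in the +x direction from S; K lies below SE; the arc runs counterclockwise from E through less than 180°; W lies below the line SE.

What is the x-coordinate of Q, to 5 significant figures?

43.595

S is at the origin; SE is horizontal with |SE| = 51.9 and E on the +x side, so E = (51.900, 0.0000). Since A1 is tangent to SE there, KE ⟂ SE, so K = E + (0, -9.5) = (51.900, -9.5000). Since KQ ⟂ QW (tangency), |KW| = √(9.5² + 32.4²) = 33.764 regardless of where Q sits on A1. So W lies on both circle(S, 72.94) and circle(K, 33.764); the below-SE intersection is W = (59.323, -42.438). Q is the foot of the tangent from W: Q = (43.595, -14.112).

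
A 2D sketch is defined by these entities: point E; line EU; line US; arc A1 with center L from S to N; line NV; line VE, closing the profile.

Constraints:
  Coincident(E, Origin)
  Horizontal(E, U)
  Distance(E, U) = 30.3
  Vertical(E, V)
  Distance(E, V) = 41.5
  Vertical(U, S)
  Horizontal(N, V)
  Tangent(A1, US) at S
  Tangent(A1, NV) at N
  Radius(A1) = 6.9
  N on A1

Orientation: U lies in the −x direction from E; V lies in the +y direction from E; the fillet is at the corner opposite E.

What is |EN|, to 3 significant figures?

47.6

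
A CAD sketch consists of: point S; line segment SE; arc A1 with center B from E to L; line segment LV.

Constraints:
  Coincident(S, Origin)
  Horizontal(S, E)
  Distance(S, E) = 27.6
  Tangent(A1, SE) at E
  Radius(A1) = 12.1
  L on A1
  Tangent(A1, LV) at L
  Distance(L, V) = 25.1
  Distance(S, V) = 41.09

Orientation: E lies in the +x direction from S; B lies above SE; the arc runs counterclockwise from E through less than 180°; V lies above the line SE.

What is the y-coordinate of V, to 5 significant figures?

37.645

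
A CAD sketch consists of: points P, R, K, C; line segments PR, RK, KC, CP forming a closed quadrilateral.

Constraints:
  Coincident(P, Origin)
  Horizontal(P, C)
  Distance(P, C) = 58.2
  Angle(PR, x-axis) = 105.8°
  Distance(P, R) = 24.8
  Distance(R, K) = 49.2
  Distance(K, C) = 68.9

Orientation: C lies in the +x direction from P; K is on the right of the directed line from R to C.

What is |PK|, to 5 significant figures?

26.002

Checks: |RK| = 49.20 ✓; |KC| = 68.90 ✓.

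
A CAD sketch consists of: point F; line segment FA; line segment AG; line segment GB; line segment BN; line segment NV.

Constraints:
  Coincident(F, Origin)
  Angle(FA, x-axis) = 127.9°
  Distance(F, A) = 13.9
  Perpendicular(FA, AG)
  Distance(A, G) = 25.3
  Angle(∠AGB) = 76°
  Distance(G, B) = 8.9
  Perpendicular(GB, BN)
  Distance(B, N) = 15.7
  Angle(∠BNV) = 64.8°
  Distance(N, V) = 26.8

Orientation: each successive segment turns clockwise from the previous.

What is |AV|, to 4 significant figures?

29.52

F is at the origin; FA runs at 127.9° with length 13.9, so A = (-8.539, 10.97). FA is perpendicular to AG, so AG runs at 37.90°; with |AG| = 25.3, G = (11.43, 26.51). ∠AGB = 76.0° gives GB at -66.10° from the x-axis; with |GB| = 8.9, B = (15.03, 18.37). GB ⟂ BN, so BN runs at -156.1°; with |BN| = 15.7, N = (0.6772, 12.01). ∠BNV = 64.8° gives NV at 88.70° from the x-axis; with |NV| = 26.8, V = (1.285, 38.81). Then |AV| = |V − A| = 29.52.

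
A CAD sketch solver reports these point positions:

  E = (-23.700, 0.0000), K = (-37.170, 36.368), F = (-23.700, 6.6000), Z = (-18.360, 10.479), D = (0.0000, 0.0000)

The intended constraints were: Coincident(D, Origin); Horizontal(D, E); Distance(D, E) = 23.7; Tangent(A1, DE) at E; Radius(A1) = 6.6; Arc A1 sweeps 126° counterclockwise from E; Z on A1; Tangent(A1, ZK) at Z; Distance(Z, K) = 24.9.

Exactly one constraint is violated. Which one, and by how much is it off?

Distance(Z, K) = 24.9 — off by 7.10.

D = (0.00, 0.00) ✓; D.y = 0.00, E.y = 0.00 ✓; |DE| = 23.70 ✓; ∠(FE, ED) = 90.00° ✓; |FE| = 6.600 ✓; bearing(F→Z) − bearing(F→E) = 126.0° ✓; |FZ| = 6.600 ✓; ∠(FZ, ZK) = 89.99° ✓; |ZK| = 32.00 ✗.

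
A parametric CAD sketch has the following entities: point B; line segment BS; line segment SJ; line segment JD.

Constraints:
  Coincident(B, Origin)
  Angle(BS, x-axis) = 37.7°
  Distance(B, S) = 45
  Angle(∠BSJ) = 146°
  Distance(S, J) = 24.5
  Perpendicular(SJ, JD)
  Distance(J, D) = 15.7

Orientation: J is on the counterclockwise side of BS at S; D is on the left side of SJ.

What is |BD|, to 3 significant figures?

62.5

B is at the origin; BS runs at 37.7° with length 45.0, so S = 45.0·(cos 37.7°, sin 37.7°) = (35.6, 27.5). ∠BSJ = 146.0°, so SJ runs at 37.7° + (180° − 146.0°) = 71.7° from the x-axis; with |SJ| = 24.5, J = S + 24.5·(cos 71.7°, sin 71.7°) = (43.3, 50.8). The perpendicularity gives JD at right angles to SJ; with |JD| = 15.7 on the left of SJ, D = J + 15.7·(-0.949, 0.314) = (28.4, 55.7). Then |BD| = |D − B| = 62.5.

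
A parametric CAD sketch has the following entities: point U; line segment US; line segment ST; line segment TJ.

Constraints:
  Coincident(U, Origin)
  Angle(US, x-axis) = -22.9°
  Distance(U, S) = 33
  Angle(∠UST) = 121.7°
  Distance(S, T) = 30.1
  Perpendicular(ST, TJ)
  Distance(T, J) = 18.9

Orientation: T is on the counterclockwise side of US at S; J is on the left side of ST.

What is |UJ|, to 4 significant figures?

48.32

U is at the origin; US runs at -22.9° with length 33.0, so S = 33.0·(cos -22.9°, sin -22.9°) = (30.40, -12.84). ∠UST = 121.7°, so ST runs at -22.9° + (180° − 121.7°) = 35.40° from the x-axis; with |ST| = 30.1, T = S + 30.1·(cos 35.40°, sin 35.40°) = (54.93, 4.595). ST ⟂ TJ; with |TJ| = 18.9 on the left of ST, J = T + 18.9·(-0.5793, 0.8151) = (43.99, 20.00). Then |UJ| = |J − U| = 48.32.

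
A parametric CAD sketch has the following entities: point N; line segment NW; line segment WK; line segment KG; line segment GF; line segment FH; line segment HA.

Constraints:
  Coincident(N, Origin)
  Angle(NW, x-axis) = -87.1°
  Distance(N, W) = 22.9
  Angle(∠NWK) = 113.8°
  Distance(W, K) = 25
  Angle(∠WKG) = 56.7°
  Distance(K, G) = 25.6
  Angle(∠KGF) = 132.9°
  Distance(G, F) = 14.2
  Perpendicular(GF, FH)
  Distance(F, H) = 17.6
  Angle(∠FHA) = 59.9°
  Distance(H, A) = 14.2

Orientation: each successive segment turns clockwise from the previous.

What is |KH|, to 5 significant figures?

31.647

∠KGF = 132.9° gives GF at 36.300° from the x-axis; with |GF| = 14.2, F = (-6.7891, -0.26672). GF is perpendicular to FH, so FH runs at -53.700°; with |FH| = 17.6, H = (3.6303, -14.451). Then |KH| = |H − K| = 31.647.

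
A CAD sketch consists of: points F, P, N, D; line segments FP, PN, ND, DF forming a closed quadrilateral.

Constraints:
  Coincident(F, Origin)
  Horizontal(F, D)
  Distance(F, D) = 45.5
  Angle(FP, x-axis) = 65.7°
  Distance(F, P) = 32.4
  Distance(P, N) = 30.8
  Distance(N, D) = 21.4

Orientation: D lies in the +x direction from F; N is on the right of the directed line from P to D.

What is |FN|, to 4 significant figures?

24.12

F is at the origin; F and D share the same y with |FD| = 45.5 and D in +x, so D = (45.5, 0). FP runs at 65.7° with |FP| = 32.4, so P = (13.33, 29.53). N is determined by |PN| = 30.8 and |ND| = 21.4 together: it lies at the intersection of circle(P, 30.8) and circle(D, 21.4). With |PD| = 43.67, the foot of the radical line on PD is 27.45 from P and the perpendicular offset is √(30.8² − 27.45²) = 13.97. Taking the right-of-PD solution: N = (24.11, 0.6767).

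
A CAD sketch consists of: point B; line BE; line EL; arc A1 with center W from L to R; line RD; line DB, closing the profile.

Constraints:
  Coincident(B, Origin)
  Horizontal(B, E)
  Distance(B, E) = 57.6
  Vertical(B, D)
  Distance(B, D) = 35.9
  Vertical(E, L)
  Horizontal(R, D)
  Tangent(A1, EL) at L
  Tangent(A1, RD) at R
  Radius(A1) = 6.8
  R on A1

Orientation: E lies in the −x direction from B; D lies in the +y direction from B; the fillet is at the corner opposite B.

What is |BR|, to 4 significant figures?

62.20

B is at the origin; B and E share the same y with |BE| = 57.6 and E on the −x side, so E = (-57.60, 0.000). B and D share the same x with |BD| = 35.9 and D on the +y side, so D = (0.000, 35.90). The virtual corner opposite B is at (-57.60, 35.90). Tangency of A1 to EL means the radius WL is perpendicular to EL and the tangent condition forces WR to be normal to RD, with radius 6.8, so the center W sits 6.8 in from both sides at W = (-50.80, 29.10). That places the tangent points at L = (-57.60, 29.10) on EL and R = (-50.80, 35.90) on RD. Then |BR| = |R − B| = 62.20.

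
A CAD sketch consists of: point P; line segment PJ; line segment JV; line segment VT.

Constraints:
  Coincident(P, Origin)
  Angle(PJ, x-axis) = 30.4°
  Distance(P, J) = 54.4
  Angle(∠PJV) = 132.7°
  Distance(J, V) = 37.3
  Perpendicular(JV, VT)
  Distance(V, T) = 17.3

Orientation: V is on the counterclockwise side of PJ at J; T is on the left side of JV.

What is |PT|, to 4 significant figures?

77.58

P is at the origin; PJ runs at 30.4° with length 54.4, so J = 54.4·(cos 30.4°, sin 30.4°) = (46.92, 27.53). ∠PJV = 132.7°, so JV runs at 30.4° + (180° − 132.7°) = 77.70° from the x-axis; with |JV| = 37.3, V = J + 37.3·(cos 77.70°, sin 77.70°) = (54.87, 63.97). JV ⟂ VT; with |VT| = 17.3 on the left of JV, T = V + 17.3·(-0.9770, 0.2130) = (37.96, 67.66). Then |PT| = |T − P| = 77.58.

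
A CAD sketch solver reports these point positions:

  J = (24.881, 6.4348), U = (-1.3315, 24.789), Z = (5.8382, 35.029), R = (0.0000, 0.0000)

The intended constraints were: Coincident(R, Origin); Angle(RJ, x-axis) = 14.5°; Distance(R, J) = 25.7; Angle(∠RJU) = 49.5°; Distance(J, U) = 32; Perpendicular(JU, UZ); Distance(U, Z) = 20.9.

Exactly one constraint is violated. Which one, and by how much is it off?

Distance(U, Z) = 20.9 — off by 8.40.

R = (0.00, 0.00) ✓; RJ at 14.50° ✓; |RJ| = 25.70 ✓; ∠RJU = 49.50° ✓; |JU| = 32.00 ✓; ∠(JU, UZ) = 90.00° ✓; |UZ| = 12.50 ✗.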